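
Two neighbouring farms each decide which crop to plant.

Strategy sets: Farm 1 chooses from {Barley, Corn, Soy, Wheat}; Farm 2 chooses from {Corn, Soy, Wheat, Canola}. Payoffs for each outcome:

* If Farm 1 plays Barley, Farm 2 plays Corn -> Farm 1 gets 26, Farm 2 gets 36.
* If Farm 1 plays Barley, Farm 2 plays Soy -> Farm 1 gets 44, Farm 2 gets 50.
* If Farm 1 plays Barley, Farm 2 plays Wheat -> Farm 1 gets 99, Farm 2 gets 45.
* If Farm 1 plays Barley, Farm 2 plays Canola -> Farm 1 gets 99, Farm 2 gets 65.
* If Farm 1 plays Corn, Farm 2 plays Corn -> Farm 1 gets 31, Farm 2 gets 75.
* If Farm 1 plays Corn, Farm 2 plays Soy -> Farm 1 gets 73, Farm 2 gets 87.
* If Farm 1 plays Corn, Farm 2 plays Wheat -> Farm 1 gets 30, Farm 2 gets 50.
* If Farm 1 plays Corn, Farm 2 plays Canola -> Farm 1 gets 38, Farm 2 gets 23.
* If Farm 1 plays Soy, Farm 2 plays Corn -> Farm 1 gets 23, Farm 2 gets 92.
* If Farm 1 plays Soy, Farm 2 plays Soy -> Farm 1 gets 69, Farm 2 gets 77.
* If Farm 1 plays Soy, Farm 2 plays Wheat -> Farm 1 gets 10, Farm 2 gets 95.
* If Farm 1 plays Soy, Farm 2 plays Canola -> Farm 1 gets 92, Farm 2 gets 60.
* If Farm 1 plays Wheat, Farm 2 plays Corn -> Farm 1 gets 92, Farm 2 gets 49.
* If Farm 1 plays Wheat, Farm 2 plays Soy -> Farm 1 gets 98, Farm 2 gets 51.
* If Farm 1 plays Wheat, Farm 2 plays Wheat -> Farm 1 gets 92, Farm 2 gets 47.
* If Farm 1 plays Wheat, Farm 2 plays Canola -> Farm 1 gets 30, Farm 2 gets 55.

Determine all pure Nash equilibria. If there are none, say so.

The unique pure-strategy Nash equilibrium is (Barley, Canola).

For each strategy profile, look for a profitable unilateral deviation.
(Barley, Corn): Farm 1 can switch to Corn (26 → 31). Not NE.
(Barley, Soy): Farm 1 can switch to Corn (44 → 73). Not NE.
(Barley, Wheat): Farm 2 can switch to Soy (45 → 50). Not NE.
(Barley, Canola): Farm 1 gets 99, best alternative 92; Farm 2 gets 65, best alternative 50. No profitable deviation — NE.
(Corn, Corn): Farm 1 can switch to Wheat (31 → 92). Not NE.
(Corn, Soy): Farm 1 can switch to Wheat (73 → 98). Not NE.
(Corn, Wheat): Farm 1 can switch to Barley (30 → 99). Not NE.
(Corn, Canola): Farm 1 can switch to Barley (38 → 99). Not NE.
(Soy, Corn): Farm 1 can switch to Barley (23 → 26). Not NE.
(Soy, Soy): Farm 1 can switch to Corn (69 → 73). Not NE.
(Soy, Wheat): Farm 1 can switch to Barley (10 → 99). Not NE.
(Soy, Canola): Farm 1 can switch to Barley (92 → 99). Not NE.
(Wheat, Corn): Farm 2 can switch to Soy (49 → 51). Not NE.
(The remaining 3 profiles each have a profitable deviation by the same check.)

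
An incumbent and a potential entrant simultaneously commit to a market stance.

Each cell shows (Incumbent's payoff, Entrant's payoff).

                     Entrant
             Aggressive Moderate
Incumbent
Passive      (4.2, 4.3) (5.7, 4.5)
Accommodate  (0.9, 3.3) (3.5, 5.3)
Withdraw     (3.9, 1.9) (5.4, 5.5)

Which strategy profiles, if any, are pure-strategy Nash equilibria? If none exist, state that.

(Passive, Aggressive): Entrant can switch to Moderate (4.3 → 4.5). Not NE.
(Passive, Moderate): Incumbent gets 5.7, best alternative 5.4; Entrant gets 4.5, best alternative 4.3. No profitable deviation — NE.
(Accommodate, Aggressive): Incumbent can switch to Passive (0.9 → 4.2). Not NE.
(Accommodate, Moderate): Incumbent can switch to Passive (3.5 → 5.7). Not NE.
(Withdraw, Aggressive): Incumbent can switch to Passive (3.9 → 4.2). Not NE.
(Withdraw, Moderate): Incumbent can switch to Passive (5.4 → 5.7). Not NE.

Pure NE: (Passive, Moderate)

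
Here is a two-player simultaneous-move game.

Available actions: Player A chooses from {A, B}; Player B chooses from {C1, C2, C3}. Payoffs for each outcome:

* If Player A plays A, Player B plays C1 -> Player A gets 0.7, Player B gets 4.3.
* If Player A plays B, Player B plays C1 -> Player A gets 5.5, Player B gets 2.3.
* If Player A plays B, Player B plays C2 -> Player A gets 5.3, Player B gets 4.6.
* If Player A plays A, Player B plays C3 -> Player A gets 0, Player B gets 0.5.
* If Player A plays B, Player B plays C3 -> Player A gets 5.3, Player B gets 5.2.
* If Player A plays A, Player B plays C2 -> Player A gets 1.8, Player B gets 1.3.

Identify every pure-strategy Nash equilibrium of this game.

The unique pure-strategy Nash equilibrium is (B, C3).

Player A against C1: payoffs 0.7, 5.5 → best response B.
Player A against C2: payoffs 1.8, 5.3 → best response B.
Player A against C3: payoffs 0, 5.3 → best response B.
Player B against A: payoffs 4.3, 1.3, 0.5 → best response C1.
Player B against B: payoffs 2.3, 4.6, 5.2 → best response C3.
Mutual best responses: (B, C3).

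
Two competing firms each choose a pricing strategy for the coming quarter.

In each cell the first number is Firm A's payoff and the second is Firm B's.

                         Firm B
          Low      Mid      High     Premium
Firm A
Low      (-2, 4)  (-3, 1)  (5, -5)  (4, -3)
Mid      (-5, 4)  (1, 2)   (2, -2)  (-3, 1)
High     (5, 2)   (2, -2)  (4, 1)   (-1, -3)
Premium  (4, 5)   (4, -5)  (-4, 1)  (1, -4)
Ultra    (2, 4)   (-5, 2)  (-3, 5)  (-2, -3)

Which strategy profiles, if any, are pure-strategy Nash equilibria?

(High, Low)

(Low, Low): Firm A can switch to High (-2 → 5). Not NE.
(Low, Mid): Firm A can switch to Mid (-3 → 1). Not NE.
(Low, High): Firm B can switch to Low (-5 → 4). Not NE.
(Low, Premium): Firm B can switch to Low (-3 → 4). Not NE.
(Mid, Low): Firm A can switch to Low (-5 → -2). Not NE.
(Mid, Mid): Firm A can switch to High (1 → 2). Not NE.
(Mid, High): Firm A can switch to Low (2 → 5). Not NE.
(Mid, Premium): Firm A can switch to Low (-3 → 4). Not NE.
(High, Low): Firm A gets 5, best alternative 4; Firm B gets 2, best alternative 1. No profitable deviation — NE.
(High, Mid): Firm A can switch to Premium (2 → 4). Not NE.
(High, High): Firm A can switch to Low (4 → 5). Not NE.
(High, Premium): Firm A can switch to Low (-1 → 4). Not NE.
(Premium, Low): Firm A can switch to High (4 → 5). Not NE.
(The remaining 7 profiles each have a profitable deviation by the same check.)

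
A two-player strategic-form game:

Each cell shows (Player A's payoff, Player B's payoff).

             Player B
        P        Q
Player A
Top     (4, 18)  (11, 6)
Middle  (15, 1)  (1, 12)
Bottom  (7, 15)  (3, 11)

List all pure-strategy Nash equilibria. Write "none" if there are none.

No pure-strategy Nash equilibrium.

Player A against P: payoffs 4, 15, 7 → best response Middle.
Player A against Q: payoffs 11, 1, 3 → best response Top.
Player B against Top: payoffs 18, 6 → best response P.
Player B against Middle: payoffs 1, 12 → best response Q.
Player B against Bottom: payoffs 15, 11 → best response P.
No profile is a mutual best response for all players.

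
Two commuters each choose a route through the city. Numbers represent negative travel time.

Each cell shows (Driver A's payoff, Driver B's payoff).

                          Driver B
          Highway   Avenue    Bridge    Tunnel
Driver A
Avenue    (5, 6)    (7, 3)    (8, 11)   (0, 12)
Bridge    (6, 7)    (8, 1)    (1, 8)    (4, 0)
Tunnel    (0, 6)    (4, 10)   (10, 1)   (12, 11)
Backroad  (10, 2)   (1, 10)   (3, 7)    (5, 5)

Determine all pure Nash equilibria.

(Avenue, Highway): Driver A can switch to Bridge (5 → 6). Not NE.
(Avenue, Avenue): Driver A can switch to Bridge (7 → 8). Not NE.
(Avenue, Bridge): Driver A can switch to Tunnel (8 → 10). Not NE.
(Avenue, Tunnel): Driver A can switch to Bridge (0 → 4). Not NE.
(Bridge, Highway): Driver A can switch to Backroad (6 → 10). Not NE.
(Bridge, Avenue): Driver B can switch to Highway (1 → 7). Not NE.
(Tunnel, Tunnel): Driver A gets 12, best alternative 5; Driver B gets 11, best alternative 10. No profitable deviation — NE.
(The remaining 9 profiles each have a profitable deviation by the same check.)

Pure NE: (Tunnel, Tunnel)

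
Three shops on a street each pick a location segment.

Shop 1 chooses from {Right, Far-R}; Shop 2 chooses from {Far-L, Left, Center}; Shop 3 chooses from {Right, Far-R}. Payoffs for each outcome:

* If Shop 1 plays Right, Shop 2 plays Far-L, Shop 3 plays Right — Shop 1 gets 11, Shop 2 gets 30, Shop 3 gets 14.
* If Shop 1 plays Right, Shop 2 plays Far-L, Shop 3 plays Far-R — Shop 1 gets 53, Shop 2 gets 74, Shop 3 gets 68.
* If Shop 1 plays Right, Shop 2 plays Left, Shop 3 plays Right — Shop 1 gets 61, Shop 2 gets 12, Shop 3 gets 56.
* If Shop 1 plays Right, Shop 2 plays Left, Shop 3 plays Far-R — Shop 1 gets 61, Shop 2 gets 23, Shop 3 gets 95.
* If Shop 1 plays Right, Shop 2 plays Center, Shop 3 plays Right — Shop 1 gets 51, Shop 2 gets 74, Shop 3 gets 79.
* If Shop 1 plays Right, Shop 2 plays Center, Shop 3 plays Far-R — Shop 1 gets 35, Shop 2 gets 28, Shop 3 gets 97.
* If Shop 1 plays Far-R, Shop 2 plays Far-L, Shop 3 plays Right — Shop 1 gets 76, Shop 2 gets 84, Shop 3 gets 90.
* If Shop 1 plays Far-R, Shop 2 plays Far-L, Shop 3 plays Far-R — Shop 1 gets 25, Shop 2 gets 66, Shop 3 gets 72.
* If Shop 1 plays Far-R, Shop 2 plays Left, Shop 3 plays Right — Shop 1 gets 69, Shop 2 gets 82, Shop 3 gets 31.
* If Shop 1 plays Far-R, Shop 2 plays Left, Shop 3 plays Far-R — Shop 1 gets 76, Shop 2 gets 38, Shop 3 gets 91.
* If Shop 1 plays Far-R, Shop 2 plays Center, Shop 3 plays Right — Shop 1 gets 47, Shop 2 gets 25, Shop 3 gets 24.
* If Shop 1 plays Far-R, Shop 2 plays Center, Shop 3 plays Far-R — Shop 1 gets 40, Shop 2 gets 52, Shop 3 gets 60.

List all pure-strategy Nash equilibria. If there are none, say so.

Pure-strategy Nash equilibria: (Right, Far-L, Far-R) and (Far-R, Far-L, Right)

Check each profile: it is a Nash equilibrium iff no player can strictly gain by switching unilaterally.
(Right, Far-L, Right): Shop 1 can switch to Far-R (11 → 76). Not NE.
(Right, Far-L, Far-R): Shop 1 gets 53, best alternative 25; Shop 2 gets 74, best alternative 28; Shop 3 gets 68, best alternative 14. No profitable deviation — NE.
(Right, Left, Right): Shop 1 can switch to Far-R (61 → 69). Not NE.
(Right, Left, Far-R): Shop 1 can switch to Far-R (61 → 76). Not NE.
(Right, Center, Right): Shop 3 can switch to Far-R (79 → 97). Not NE.
(Right, Center, Far-R): Shop 1 can switch to Far-R (35 → 40). Not NE.
(Far-R, Far-L, Right): Shop 1 gets 76, best alternative 11; Shop 2 gets 84, best alternative 82; Shop 3 gets 90, best alternative 72. No profitable deviation — NE.
(Far-R, Far-L, Far-R): Shop 1 can switch to Right (25 → 53). Not NE.
(Far-R, Left, Right): Shop 2 can switch to Far-L (82 → 84). Not NE.
(Far-R, Left, Far-R): Shop 2 can switch to Far-L (38 → 66). Not NE.
(Far-R, Center, Right): Shop 1 can switch to Right (47 → 51). Not NE.
(Far-R, Center, Far-R): Shop 2 can switch to Far-L (52 → 66). Not NE.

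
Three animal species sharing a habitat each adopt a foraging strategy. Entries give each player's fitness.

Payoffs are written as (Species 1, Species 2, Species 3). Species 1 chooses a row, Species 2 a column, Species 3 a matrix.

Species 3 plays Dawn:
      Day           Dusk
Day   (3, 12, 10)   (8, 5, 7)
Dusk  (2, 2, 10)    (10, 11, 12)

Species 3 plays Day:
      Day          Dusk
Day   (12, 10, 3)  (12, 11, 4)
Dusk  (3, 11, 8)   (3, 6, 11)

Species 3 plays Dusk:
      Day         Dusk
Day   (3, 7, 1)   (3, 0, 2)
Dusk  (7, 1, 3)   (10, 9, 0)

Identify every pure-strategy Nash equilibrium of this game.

(Day, Day, Dawn): Species 1 gets 3, best alternative 2; Species 2 gets 12, best alternative 5; Species 3 gets 10, best alternative 3. No profitable deviation — NE.
(Day, Day, Day): Species 2 can switch to Dusk (10 → 11). Not NE.
(Day, Day, Dusk): Species 1 can switch to Dusk (3 → 7). Not NE.
(Day, Dusk, Dawn): Species 1 can switch to Dusk (8 → 10). Not NE.
(Day, Dusk, Day): Species 3 can switch to Dawn (4 → 7). Not NE.
(Day, Dusk, Dusk): Species 1 can switch to Dusk (3 → 10). Not NE.
(Dusk, Day, Dawn): Species 1 can switch to Day (2 → 3). Not NE.
(Dusk, Day, Day): Species 1 can switch to Day (3 → 12). Not NE.
(Dusk, Day, Dusk): Species 2 can switch to Dusk (1 → 9). Not NE.
(Dusk, Dusk, Dawn): Species 1 gets 10, best alternative 8; Species 2 gets 11, best alternative 2; Species 3 gets 12, best alternative 11. No profitable deviation — NE.
(The remaining 2 profiles each have a profitable deviation by the same check.)

Pure-strategy Nash equilibria: (Day, Day, Dawn), (Dusk, Dusk, Dawn)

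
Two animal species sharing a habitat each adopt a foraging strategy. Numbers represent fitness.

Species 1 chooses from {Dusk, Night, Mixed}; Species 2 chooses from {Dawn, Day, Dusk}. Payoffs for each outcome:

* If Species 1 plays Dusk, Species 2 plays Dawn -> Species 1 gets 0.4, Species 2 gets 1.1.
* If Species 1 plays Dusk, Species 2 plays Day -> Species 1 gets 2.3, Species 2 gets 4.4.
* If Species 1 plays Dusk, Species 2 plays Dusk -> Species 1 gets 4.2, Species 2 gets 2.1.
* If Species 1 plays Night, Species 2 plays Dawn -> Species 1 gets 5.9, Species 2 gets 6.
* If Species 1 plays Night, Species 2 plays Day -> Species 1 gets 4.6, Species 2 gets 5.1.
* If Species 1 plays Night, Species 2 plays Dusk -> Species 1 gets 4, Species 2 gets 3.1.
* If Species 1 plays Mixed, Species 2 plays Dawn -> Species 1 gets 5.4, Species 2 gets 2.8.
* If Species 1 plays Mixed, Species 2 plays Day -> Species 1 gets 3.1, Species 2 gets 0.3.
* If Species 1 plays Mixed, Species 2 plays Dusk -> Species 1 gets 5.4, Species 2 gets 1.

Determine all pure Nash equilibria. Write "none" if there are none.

Species 1 against Dawn: payoffs 0.4, 5.9, 5.4 → best response Night.
Species 1 against Day: payoffs 2.3, 4.6, 3.1 → best response Night.
Species 1 against Dusk: payoffs 4.2, 4, 5.4 → best response Mixed.
Species 2 against Dusk: payoffs 1.1, 4.4, 2.1 → best response Day.
Species 2 against Night: payoffs 6, 5.1, 3.1 → best response Dawn.
Species 2 against Mixed: payoffs 2.8, 0.3, 1 → best response Dawn.
Mutual best responses: (Night, Dawn).

Pure NE: (Night, Dawn)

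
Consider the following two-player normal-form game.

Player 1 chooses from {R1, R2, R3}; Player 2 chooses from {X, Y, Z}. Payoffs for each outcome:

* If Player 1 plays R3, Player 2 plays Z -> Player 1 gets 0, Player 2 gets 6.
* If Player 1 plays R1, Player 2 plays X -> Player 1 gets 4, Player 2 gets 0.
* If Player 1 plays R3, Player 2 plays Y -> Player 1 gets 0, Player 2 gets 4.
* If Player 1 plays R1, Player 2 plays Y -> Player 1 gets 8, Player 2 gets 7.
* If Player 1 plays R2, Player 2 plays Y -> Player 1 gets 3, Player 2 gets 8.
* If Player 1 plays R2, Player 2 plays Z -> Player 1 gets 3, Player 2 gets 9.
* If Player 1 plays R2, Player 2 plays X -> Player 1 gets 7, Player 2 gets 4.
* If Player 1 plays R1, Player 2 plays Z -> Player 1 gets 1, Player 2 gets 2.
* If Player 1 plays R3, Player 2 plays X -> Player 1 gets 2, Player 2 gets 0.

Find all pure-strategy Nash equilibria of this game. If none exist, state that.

For each strategy profile, look for a profitable unilateral deviation.
(R1, X): Player 1 can switch to R2 (4 → 7). Not NE.
(R1, Y): Player 1 gets 8, best alternative 3; Player 2 gets 7, best alternative 2. No profitable deviation — NE.
(R1, Z): Player 1 can switch to R2 (1 → 3). Not NE.
(R2, X): Player 2 can switch to Y (4 → 8). Not NE.
(R2, Y): Player 1 can switch to R1 (3 → 8). Not NE.
(R2, Z): Player 1 gets 3, best alternative 1; Player 2 gets 9, best alternative 8. No profitable deviation — NE.
(R3, X): Player 1 can switch to R1 (2 → 4). Not NE.
(R3, Y): Player 1 can switch to R1 (0 → 8). Not NE.
(The remaining 1 profile has a profitable deviation by the same check.)

(R1, Y) and (R2, Z)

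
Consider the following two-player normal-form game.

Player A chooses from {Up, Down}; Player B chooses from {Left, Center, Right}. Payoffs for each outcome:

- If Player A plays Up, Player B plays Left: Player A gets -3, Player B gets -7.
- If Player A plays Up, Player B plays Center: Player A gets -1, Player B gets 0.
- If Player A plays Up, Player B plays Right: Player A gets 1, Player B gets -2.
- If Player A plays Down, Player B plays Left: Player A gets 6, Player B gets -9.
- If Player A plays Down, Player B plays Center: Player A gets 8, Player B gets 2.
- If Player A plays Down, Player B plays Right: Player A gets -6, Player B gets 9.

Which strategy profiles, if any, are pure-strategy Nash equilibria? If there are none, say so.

(Up, Left): Player A can switch to Down (-3 → 6). Not NE.
(Up, Center): Player A can switch to Down (-1 → 8). Not NE.
(Up, Right): Player B can switch to Center (-2 → 0). Not NE.
(Down, Left): Player B can switch to Center (-9 → 2). Not NE.
(Down, Center): Player B can switch to Right (2 → 9). Not NE.
(Down, Right): Player A can switch to Up (-6 → 1). Not NE.

This game has no pure Nash equilibrium.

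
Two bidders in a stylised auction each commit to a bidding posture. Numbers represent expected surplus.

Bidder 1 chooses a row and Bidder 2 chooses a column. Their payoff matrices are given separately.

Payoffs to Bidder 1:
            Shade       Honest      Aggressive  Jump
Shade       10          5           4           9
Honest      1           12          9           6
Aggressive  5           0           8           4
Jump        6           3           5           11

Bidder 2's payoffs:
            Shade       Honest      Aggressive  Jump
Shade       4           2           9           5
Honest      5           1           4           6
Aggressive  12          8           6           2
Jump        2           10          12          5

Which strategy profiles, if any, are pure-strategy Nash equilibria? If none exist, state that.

For each player, find the best response to each opponent profile; mutual best responses are the pure NE.
Bidder 1 against Shade: payoffs 10, 1, 5, 6 → best response Shade.
Bidder 1 against Honest: payoffs 5, 12, 0, 3 → best response Honest.
Bidder 1 against Aggressive: payoffs 4, 9, 8, 5 → best response Honest.
Bidder 1 against Jump: payoffs 9, 6, 4, 11 → best response Jump.
Bidder 2 against Shade: payoffs 4, 2, 9, 5 → best response Aggressive.
Bidder 2 against Honest: payoffs 5, 1, 4, 6 → best response Jump.
Bidder 2 against Aggressive: payoffs 12, 8, 6, 2 → best response Shade.
Bidder 2 against Jump: payoffs 2, 10, 12, 5 → best response Aggressive.
No profile is a mutual best response for all players.

This game has no pure Nash equilibrium.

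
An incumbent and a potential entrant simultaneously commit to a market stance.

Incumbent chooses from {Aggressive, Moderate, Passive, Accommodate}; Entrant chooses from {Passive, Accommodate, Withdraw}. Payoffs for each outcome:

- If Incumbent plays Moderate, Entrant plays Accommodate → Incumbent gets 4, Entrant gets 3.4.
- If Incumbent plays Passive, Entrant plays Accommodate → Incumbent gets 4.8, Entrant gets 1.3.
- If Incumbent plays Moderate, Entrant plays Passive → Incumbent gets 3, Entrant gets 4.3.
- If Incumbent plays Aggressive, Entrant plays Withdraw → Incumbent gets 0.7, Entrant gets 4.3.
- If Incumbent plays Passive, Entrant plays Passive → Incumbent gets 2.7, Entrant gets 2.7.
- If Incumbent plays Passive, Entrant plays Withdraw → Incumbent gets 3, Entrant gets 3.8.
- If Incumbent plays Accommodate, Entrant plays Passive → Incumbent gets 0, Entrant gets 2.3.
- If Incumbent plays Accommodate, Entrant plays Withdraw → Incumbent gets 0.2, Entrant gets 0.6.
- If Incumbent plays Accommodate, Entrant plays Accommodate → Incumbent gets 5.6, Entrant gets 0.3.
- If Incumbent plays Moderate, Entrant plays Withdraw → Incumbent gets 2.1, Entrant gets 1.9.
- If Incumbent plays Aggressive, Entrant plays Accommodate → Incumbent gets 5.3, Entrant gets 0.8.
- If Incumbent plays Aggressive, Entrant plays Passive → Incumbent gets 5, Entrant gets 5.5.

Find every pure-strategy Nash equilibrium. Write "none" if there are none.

Incumbent against Passive: payoffs 5, 3, 2.7, 0 → best response Aggressive.
Incumbent against Accommodate: payoffs 5.3, 4, 4.8, 5.6 → best response Accommodate.
Incumbent against Withdraw: payoffs 0.7, 2.1, 3, 0.2 → best response Passive.
Entrant against Aggressive: payoffs 5.5, 0.8, 4.3 → best response Passive.
Entrant against Moderate: payoffs 4.3, 3.4, 1.9 → best response Passive.
Entrant against Passive: payoffs 2.7, 1.3, 3.8 → best response Withdraw.
Entrant against Accommodate: payoffs 2.3, 0.3, 0.6 → best response Passive.
Mutual best responses: (Aggressive, Passive); (Passive, Withdraw).

The pure Nash equilibria are (Aggressive, Passive); (Passive, Withdraw).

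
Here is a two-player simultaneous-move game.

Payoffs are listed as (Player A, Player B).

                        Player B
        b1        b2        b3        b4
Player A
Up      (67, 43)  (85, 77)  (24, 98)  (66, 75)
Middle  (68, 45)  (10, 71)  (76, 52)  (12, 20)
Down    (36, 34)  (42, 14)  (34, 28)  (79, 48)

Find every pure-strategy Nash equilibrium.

The unique pure-strategy Nash equilibrium is (Down, b4).

(Up, b1): Player A can switch to Middle (67 → 68). Not NE.
(Up, b2): Player B can switch to b3 (77 → 98). Not NE.
(Up, b3): Player A can switch to Middle (24 → 76). Not NE.
(Up, b4): Player A can switch to Down (66 → 79). Not NE.
(Middle, b1): Player B can switch to b2 (45 → 71). Not NE.
(Middle, b2): Player A can switch to Up (10 → 85). Not NE.
(Middle, b3): Player B can switch to b2 (52 → 71). Not NE.
(Middle, b4): Player A can switch to Up (12 → 66). Not NE.
(Down, b4): Player A gets 79, best alternative 66; Player B gets 48, best alternative 34. No profitable deviation — NE.
(The remaining 3 profiles each have a profitable deviation by the same check.)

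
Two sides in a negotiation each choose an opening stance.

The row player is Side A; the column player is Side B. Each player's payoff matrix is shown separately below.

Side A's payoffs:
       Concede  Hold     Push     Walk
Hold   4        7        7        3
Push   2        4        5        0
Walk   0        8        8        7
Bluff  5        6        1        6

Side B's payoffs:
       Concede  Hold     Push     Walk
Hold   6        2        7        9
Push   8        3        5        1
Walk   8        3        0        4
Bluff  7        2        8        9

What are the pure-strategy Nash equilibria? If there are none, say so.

This game has no pure Nash equilibrium.

(Hold, Concede): Side A can switch to Bluff (4 → 5). Not NE.
(Hold, Hold): Side A can switch to Walk (7 → 8). Not NE.
(Hold, Push): Side A can switch to Walk (7 → 8). Not NE.
(Hold, Walk): Side A can switch to Walk (3 → 7). Not NE.
(Push, Concede): Side A can switch to Hold (2 → 4). Not NE.
(Push, Hold): Side A can switch to Hold (4 → 7). Not NE.
(Push, Push): Side A can switch to Hold (5 → 7). Not NE.
(Push, Walk): Side A can switch to Hold (0 → 3). Not NE.
(Walk, Concede): Side A can switch to Hold (0 → 4). Not NE.
(Walk, Hold): Side B can switch to Concede (3 → 8). Not NE.
(The remaining 6 profiles each have a profitable deviation by the same check.)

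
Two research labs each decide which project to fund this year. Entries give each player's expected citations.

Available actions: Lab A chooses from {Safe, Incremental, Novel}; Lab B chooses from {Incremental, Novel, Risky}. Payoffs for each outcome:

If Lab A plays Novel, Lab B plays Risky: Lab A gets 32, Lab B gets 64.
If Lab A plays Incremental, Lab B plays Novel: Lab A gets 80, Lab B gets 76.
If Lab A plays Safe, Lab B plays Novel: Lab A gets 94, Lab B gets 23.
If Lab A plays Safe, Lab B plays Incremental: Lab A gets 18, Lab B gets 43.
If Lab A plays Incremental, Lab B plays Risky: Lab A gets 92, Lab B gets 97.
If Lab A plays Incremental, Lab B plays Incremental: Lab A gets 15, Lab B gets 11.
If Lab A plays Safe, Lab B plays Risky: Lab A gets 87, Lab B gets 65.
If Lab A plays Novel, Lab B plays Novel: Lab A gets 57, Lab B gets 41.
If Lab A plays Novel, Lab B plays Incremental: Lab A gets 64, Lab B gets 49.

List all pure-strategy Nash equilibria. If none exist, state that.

For each player, find the best response to each opponent profile; mutual best responses are the pure NE.
Lab A against Incremental: payoffs 18, 15, 64 → best response Novel.
Lab A against Novel: payoffs 94, 80, 57 → best response Safe.
Lab A against Risky: payoffs 87, 92, 32 → best response Incremental.
Lab B against Safe: payoffs 43, 23, 65 → best response Risky.
Lab B against Incremental: payoffs 11, 76, 97 → best response Risky.
Lab B against Novel: payoffs 49, 41, 64 → best response Risky.
Mutual best responses: (Incremental, Risky).

Pure NE: (Incremental, Risky)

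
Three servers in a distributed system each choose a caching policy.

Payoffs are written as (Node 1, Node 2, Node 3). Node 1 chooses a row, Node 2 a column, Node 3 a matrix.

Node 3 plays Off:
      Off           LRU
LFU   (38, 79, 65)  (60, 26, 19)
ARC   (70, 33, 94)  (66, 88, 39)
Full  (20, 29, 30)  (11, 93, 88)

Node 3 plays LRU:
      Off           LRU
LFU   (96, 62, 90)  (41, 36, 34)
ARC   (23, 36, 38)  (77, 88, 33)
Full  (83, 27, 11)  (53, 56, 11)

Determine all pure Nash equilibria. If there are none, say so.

The pure Nash equilibria are (LFU, Off, LRU) and (ARC, LRU, Off).

For each strategy profile, look for a profitable unilateral deviation.
(LFU, Off, Off): Node 1 can switch to ARC (38 → 70). Not NE.
(LFU, Off, LRU): Node 1 gets 96, best alternative 83; Node 2 gets 62, best alternative 36; Node 3 gets 90, best alternative 65. No profitable deviation — NE.
(LFU, LRU, Off): Node 1 can switch to ARC (60 → 66). Not NE.
(LFU, LRU, LRU): Node 1 can switch to ARC (41 → 77). Not NE.
(ARC, Off, Off): Node 2 can switch to LRU (33 → 88). Not NE.
(ARC, Off, LRU): Node 1 can switch to LFU (23 → 96). Not NE.
(ARC, LRU, Off): Node 1 gets 66, best alternative 60; Node 2 gets 88, best alternative 33; Node 3 gets 39, best alternative 33. No profitable deviation — NE.
(ARC, LRU, LRU): Node 3 can switch to Off (33 → 39). Not NE.
(Full, Off, Off): Node 1 can switch to LFU (20 → 38). Not NE.
(Full, Off, LRU): Node 1 can switch to LFU (83 → 96). Not NE.
(The remaining 2 profiles each have a profitable deviation by the same check.)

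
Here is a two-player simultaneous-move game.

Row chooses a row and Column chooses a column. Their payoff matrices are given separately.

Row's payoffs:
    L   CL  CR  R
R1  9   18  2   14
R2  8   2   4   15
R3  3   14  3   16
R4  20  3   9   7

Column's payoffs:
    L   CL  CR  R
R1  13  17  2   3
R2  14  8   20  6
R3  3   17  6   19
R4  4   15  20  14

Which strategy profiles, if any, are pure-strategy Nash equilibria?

The pure Nash equilibria are (R1, CL), (R3, R), (R4, CR).

(R1, L): Row can switch to R4 (9 → 20). Not NE.
(R1, CL): Row gets 18, best alternative 14; Column gets 17, best alternative 13. No profitable deviation — NE.
(R1, CR): Row can switch to R2 (2 → 4). Not NE.
(R1, R): Row can switch to R2 (14 → 15). Not NE.
(R2, L): Row can switch to R1 (8 → 9). Not NE.
(R2, CL): Row can switch to R1 (2 → 18). Not NE.
(R2, CR): Row can switch to R4 (4 → 9). Not NE.
(R2, R): Row can switch to R3 (15 → 16). Not NE.
(R3, L): Row can switch to R1 (3 → 9). Not NE.
(R3, CL): Row can switch to R1 (14 → 18). Not NE.
(R3, CR): Row can switch to R2 (3 → 4). Not NE.
(R3, R): Row gets 16, best alternative 15; Column gets 19, best alternative 17. No profitable deviation — NE.
(R4, CR): Row gets 9, best alternative 4; Column gets 20, best alternative 15. No profitable deviation — NE.
(The remaining 3 profiles each have a profitable deviation by the same check.)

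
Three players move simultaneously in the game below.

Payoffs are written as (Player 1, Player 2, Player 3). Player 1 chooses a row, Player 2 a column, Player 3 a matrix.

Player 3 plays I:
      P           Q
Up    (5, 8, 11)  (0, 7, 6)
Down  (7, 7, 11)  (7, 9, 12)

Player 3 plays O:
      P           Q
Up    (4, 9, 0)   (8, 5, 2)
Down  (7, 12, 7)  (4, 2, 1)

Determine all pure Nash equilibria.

Check each profile: it is a Nash equilibrium iff no player can strictly gain by switching unilaterally.
(Up, P, I): Player 1 can switch to Down (5 → 7). Not NE.
(Up, P, O): Player 1 can switch to Down (4 → 7). Not NE.
(Up, Q, I): Player 1 can switch to Down (0 → 7). Not NE.
(Up, Q, O): Player 2 can switch to P (5 → 9). Not NE.
(Down, P, I): Player 2 can switch to Q (7 → 9). Not NE.
(Down, P, O): Player 3 can switch to I (7 → 11). Not NE.
(Down, Q, I): Player 1 gets 7, best alternative 0; Player 2 gets 9, best alternative 7; Player 3 gets 12, best alternative 1. No profitable deviation — NE.
(The remaining 1 profile has a profitable deviation by the same check.)

Pure NE: (Down, Q, I)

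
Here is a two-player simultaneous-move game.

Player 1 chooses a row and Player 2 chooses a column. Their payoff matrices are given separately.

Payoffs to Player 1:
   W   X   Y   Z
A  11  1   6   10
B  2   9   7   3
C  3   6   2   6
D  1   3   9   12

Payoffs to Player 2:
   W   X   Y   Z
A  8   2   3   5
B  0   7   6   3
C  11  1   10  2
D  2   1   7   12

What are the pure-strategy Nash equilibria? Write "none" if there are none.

(A, W): Player 1 gets 11, best alternative 3; Player 2 gets 8, best alternative 5. No profitable deviation — NE.
(A, X): Player 1 can switch to B (1 → 9). Not NE.
(A, Y): Player 1 can switch to B (6 → 7). Not NE.
(A, Z): Player 1 can switch to D (10 → 12). Not NE.
(B, W): Player 1 can switch to A (2 → 11). Not NE.
(B, X): Player 1 gets 9, best alternative 6; Player 2 gets 7, best alternative 6. No profitable deviation — NE.
(B, Y): Player 1 can switch to D (7 → 9). Not NE.
(B, Z): Player 1 can switch to A (3 → 10). Not NE.
(C, W): Player 1 can switch to A (3 → 11). Not NE.
(C, X): Player 1 can switch to B (6 → 9). Not NE.
(D, Z): Player 1 gets 12, best alternative 10; Player 2 gets 12, best alternative 7. No profitable deviation — NE.
(The remaining 5 profiles each have a profitable deviation by the same check.)

(A, W), (B, X), (D, Z)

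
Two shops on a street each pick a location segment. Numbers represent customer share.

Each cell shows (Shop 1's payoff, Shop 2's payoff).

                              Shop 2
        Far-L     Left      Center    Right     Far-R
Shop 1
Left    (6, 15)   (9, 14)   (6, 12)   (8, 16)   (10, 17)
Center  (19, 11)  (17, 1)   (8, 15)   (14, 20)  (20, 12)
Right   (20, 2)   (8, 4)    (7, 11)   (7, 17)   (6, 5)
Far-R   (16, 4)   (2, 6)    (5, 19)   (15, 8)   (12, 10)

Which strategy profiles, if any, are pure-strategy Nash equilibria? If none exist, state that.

No pure-strategy Nash equilibrium.

Check each profile: it is a Nash equilibrium iff no player can strictly gain by switching unilaterally.
(Left, Far-L): Shop 1 can switch to Center (6 → 19). Not NE.
(Left, Left): Shop 1 can switch to Center (9 → 17). Not NE.
(Left, Center): Shop 1 can switch to Center (6 → 8). Not NE.
(Left, Right): Shop 1 can switch to Center (8 → 14). Not NE.
(Left, Far-R): Shop 1 can switch to Center (10 → 20). Not NE.
(Center, Far-L): Shop 1 can switch to Right (19 → 20). Not NE.
(Center, Left): Shop 2 can switch to Far-L (1 → 11). Not NE.
(Center, Center): Shop 2 can switch to Right (15 → 20). Not NE.
(Center, Right): Shop 1 can switch to Far-R (14 → 15). Not NE.
(Center, Far-R): Shop 2 can switch to Center (12 → 15). Not NE.
(Right, Far-L): Shop 2 can switch to Left (2 → 4). Not NE.
(Right, Left): Shop 1 can switch to Left (8 → 9). Not NE.
(The remaining 8 profiles each have a profitable deviation by the same check.)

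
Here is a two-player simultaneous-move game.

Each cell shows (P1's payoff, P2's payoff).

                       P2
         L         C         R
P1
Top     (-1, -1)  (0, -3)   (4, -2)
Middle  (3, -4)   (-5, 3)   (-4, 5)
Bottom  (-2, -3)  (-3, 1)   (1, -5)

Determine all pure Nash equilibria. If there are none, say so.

There is no pure-strategy Nash equilibrium.

For each player, find the best response to each opponent profile; mutual best responses are the pure NE.
P1 against L: payoffs -1, 3, -2 → best response Middle.
P1 against C: payoffs 0, -5, -3 → best response Top.
P1 against R: payoffs 4, -4, 1 → best response Top.
P2 against Top: payoffs -1, -3, -2 → best response L.
P2 against Middle: payoffs -4, 3, 5 → best response R.
P2 against Bottom: payoffs -3, 1, -5 → best response C.
No profile is a mutual best response for all players.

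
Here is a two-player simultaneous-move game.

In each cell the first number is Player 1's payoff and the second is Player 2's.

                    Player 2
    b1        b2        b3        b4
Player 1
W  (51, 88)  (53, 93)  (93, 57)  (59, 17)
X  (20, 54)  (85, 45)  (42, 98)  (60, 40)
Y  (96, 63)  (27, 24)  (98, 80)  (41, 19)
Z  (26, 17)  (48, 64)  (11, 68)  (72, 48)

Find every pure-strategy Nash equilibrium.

Pure NE: (Y, b3)

Player 1 against b1: payoffs 51, 20, 96, 26 → best response Y.
Player 1 against b2: payoffs 53, 85, 27, 48 → best response X.
Player 1 against b3: payoffs 93, 42, 98, 11 → best response Y.
Player 1 against b4: payoffs 59, 60, 41, 72 → best response Z.
Player 2 against W: payoffs 88, 93, 57, 17 → best response b2.
Player 2 against X: payoffs 54, 45, 98, 40 → best response b3.
Player 2 against Y: payoffs 63, 24, 80, 19 → best response b3.
Player 2 against Z: payoffs 17, 64, 68, 48 → best response b3.
Mutual best responses: (Y, b3).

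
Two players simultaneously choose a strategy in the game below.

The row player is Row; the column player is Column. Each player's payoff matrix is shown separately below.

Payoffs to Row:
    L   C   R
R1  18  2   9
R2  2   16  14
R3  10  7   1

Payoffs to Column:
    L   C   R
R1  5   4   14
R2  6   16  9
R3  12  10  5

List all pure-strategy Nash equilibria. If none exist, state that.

(R2, C)

Row against L: payoffs 18, 2, 10 → best response R1.
Row against C: payoffs 2, 16, 7 → best response R2.
Row against R: payoffs 9, 14, 1 → best response R2.
Column against R1: payoffs 5, 4, 14 → best response R.
Column against R2: payoffs 6, 16, 9 → best response C.
Column against R3: payoffs 12, 10, 5 → best response L.
Mutual best responses: (R2, C).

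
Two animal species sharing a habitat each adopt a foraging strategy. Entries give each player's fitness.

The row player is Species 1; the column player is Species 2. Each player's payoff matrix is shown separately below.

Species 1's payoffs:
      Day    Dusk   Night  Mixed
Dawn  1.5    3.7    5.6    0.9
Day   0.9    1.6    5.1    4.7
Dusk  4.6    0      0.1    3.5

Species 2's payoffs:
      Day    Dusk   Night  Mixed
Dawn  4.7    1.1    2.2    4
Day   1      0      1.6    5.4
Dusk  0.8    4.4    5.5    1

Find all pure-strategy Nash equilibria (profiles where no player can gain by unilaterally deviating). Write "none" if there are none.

For each player, find the best response to each opponent profile; mutual best responses are the pure NE.
Species 1 against Day: payoffs 1.5, 0.9, 4.6 → best response Dusk.
Species 1 against Dusk: payoffs 3.7, 1.6, 0 → best response Dawn.
Species 1 against Night: payoffs 5.6, 5.1, 0.1 → best response Dawn.
Species 1 against Mixed: payoffs 0.9, 4.7, 3.5 → best response Day.
Species 2 against Dawn: payoffs 4.7, 1.1, 2.2, 4 → best response Day.
Species 2 against Day: payoffs 1, 0, 1.6, 5.4 → best response Mixed.
Species 2 against Dusk: payoffs 0.8, 4.4, 5.5, 1 → best response Night.
Mutual best responses: (Day, Mixed).

Pure NE: (Day, Mixed)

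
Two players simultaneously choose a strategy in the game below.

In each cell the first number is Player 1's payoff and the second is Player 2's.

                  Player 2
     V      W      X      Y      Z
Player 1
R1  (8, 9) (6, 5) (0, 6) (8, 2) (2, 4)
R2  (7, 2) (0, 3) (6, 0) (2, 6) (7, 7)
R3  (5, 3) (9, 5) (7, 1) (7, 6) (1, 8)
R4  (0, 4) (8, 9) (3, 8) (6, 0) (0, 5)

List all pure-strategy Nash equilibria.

The pure Nash equilibria are (R1, V), (R2, Z).

(R1, V): Player 1 gets 8, best alternative 7; Player 2 gets 9, best alternative 6. No profitable deviation — NE.
(R1, W): Player 1 can switch to R3 (6 → 9). Not NE.
(R1, X): Player 1 can switch to R2 (0 → 6). Not NE.
(R1, Y): Player 2 can switch to V (2 → 9). Not NE.
(R1, Z): Player 1 can switch to R2 (2 → 7). Not NE.
(R2, V): Player 1 can switch to R1 (7 → 8). Not NE.
(R2, W): Player 1 can switch to R1 (0 → 6). Not NE.
(R2, X): Player 1 can switch to R3 (6 → 7). Not NE.
(R2, Y): Player 1 can switch to R1 (2 → 8). Not NE.
(R2, Z): Player 1 gets 7, best alternative 2; Player 2 gets 7, best alternative 6. No profitable deviation — NE.
(R3, V): Player 1 can switch to R1 (5 → 8). Not NE.
(R3, W): Player 2 can switch to Y (5 → 6). Not NE.
(R3, X): Player 2 can switch to V (1 → 3). Not NE.
(R3, Y): Player 1 can switch to R1 (7 → 8). Not NE.
(The remaining 6 profiles each have a profitable deviation by the same check.)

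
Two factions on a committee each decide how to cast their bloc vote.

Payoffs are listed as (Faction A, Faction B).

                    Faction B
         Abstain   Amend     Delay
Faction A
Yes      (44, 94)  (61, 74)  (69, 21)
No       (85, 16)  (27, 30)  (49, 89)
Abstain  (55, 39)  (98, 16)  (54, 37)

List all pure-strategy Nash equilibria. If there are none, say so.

(Yes, Abstain): Faction A can switch to No (44 → 85). Not NE.
(Yes, Amend): Faction A can switch to Abstain (61 → 98). Not NE.
(Yes, Delay): Faction B can switch to Abstain (21 → 94). Not NE.
(No, Abstain): Faction B can switch to Amend (16 → 30). Not NE.
(No, Amend): Faction A can switch to Yes (27 → 61). Not NE.
(No, Delay): Faction A can switch to Yes (49 → 69). Not NE.
(Abstain, Abstain): Faction A can switch to No (55 → 85). Not NE.
(Abstain, Amend): Faction B can switch to Abstain (16 → 39). Not NE.
(Abstain, Delay): Faction A can switch to Yes (54 → 69). Not NE.

none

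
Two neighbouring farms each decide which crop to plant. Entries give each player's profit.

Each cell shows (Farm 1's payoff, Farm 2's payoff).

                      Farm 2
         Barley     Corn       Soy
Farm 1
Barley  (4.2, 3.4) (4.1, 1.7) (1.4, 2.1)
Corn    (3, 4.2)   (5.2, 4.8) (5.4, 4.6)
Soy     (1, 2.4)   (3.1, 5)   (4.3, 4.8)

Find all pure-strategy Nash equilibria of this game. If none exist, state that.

Check each profile: it is a Nash equilibrium iff no player can strictly gain by switching unilaterally.
(Barley, Barley): Farm 1 gets 4.2, best alternative 3; Farm 2 gets 3.4, best alternative 2.1. No profitable deviation — NE.
(Barley, Corn): Farm 1 can switch to Corn (4.1 → 5.2). Not NE.
(Barley, Soy): Farm 1 can switch to Corn (1.4 → 5.4). Not NE.
(Corn, Barley): Farm 1 can switch to Barley (3 → 4.2). Not NE.
(Corn, Corn): Farm 1 gets 5.2, best alternative 4.1; Farm 2 gets 4.8, best alternative 4.6. No profitable deviation — NE.
(Corn, Soy): Farm 2 can switch to Corn (4.6 → 4.8). Not NE.
(Soy, Barley): Farm 1 can switch to Barley (1 → 4.2). Not NE.
(Soy, Corn): Farm 1 can switch to Barley (3.1 → 4.1). Not NE.
(The remaining 1 profile has a profitable deviation by the same check.)

(Barley, Barley); (Corn, Corn)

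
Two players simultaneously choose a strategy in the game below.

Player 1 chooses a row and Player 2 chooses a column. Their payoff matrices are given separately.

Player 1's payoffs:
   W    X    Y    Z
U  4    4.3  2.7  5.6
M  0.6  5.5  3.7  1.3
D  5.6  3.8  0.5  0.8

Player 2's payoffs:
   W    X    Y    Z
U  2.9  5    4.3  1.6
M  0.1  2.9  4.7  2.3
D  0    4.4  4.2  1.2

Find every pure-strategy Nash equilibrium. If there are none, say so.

The unique pure-strategy Nash equilibrium is (M, Y).

Check each profile: it is a Nash equilibrium iff no player can strictly gain by switching unilaterally.
(U, W): Player 1 can switch to D (4 → 5.6). Not NE.
(U, X): Player 1 can switch to M (4.3 → 5.5). Not NE.
(U, Y): Player 1 can switch to M (2.7 → 3.7). Not NE.
(U, Z): Player 2 can switch to W (1.6 → 2.9). Not NE.
(M, W): Player 1 can switch to U (0.6 → 4). Not NE.
(M, X): Player 2 can switch to Y (2.9 → 4.7). Not NE.
(M, Y): Player 1 gets 3.7, best alternative 2.7; Player 2 gets 4.7, best alternative 2.9. No profitable deviation — NE.
(M, Z): Player 1 can switch to U (1.3 → 5.6). Not NE.
(D, W): Player 2 can switch to X (0 → 4.4). Not NE.
(D, X): Player 1 can switch to U (3.8 → 4.3). Not NE.
(D, Y): Player 1 can switch to U (0.5 → 2.7). Not NE.
(D, Z): Player 1 can switch to U (0.8 → 5.6). Not NE.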